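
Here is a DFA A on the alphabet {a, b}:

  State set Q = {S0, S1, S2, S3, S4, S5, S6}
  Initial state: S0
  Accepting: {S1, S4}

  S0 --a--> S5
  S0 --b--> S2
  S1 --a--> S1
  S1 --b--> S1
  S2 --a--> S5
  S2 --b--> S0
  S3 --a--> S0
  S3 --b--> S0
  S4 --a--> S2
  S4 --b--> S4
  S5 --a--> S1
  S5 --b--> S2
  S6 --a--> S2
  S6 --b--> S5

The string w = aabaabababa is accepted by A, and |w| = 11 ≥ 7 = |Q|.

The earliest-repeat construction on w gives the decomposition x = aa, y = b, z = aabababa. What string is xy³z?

aabbbaabababa

xy^3z = aa·b·b·b·aabababa = aabbbaabababa.
Reading y = b takes A from S1 back to S1, so after x·y·y·y the machine is still in S1, and z then leads to the accepting state S1. Hence aabbbaabababa ∈ L(A).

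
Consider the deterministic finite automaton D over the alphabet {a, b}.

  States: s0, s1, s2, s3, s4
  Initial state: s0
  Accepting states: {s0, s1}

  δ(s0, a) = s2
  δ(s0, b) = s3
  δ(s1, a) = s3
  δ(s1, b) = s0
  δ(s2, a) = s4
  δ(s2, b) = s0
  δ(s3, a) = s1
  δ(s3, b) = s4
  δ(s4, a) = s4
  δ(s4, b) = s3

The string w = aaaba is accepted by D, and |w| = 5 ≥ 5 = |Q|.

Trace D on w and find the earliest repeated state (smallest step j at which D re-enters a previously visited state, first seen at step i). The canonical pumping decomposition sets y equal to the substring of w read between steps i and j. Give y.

State sequence: s0 -a-> s2 -a-> s4 -a-> s4 -b-> s3 -a-> s1
First repeat at step 3: s4 was already visited.

So i = 2, j = 3, giving x = w[0:2] = aa, y = w[2:3] = a, z = w[3:5] = ba.
Check: |xy| = 3 ≤ 5 and |y| = 1 ≥ 1. Reading y takes D from s4 back to s4, so every xyⁱz is accepted.
The DFA has 5 states, so the proof of the pumping lemma guarantees a repeated state among the first 5+1 visited; the segment between the two visits is the pumpable y.

a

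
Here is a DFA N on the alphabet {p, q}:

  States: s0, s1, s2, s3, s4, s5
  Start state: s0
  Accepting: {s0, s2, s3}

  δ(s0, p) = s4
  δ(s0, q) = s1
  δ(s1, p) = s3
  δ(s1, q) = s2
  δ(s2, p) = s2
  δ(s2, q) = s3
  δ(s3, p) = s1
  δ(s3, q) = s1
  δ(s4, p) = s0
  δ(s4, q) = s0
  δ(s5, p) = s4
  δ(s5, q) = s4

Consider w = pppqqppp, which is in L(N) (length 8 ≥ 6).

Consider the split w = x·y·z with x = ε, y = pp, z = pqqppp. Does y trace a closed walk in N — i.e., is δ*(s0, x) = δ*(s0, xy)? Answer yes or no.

yes

Run of N on the first 2 characters of w = p p:
  step 0: s0  (start)
  step 1: s4  (read p: s0→s4)
  step 2: s0  (read p: s4→s0)

After x (step 0): s0. After xy (step 2): s0.
They match, so y = pp drives N around a cycle from s0 back to itself; pumping y any number of times keeps N in s0 before reading z, and xyⁱz ∈ L(N) for every i ≥ 0.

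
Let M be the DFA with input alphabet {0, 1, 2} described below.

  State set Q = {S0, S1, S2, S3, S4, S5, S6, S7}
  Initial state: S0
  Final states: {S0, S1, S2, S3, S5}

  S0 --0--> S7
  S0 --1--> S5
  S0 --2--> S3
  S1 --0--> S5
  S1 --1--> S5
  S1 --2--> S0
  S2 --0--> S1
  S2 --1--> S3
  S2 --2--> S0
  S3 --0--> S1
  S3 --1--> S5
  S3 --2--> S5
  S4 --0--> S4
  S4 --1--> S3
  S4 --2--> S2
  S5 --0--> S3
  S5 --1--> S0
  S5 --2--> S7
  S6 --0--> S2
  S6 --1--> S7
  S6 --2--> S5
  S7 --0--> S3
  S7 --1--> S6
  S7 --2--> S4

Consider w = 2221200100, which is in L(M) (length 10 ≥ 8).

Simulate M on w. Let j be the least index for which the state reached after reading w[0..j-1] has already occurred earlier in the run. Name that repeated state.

S5

Run of M on w = 2 2 2 1 2 0 0 1 0 0:
  step 0: S0  (start)
  step 1: S3  (read 2: S0→S3)
  step 2: S5  (read 2: S3→S5)
  step 3: S7  (read 2: S5→S7)
  step 4: S6  (read 1: S7→S6)
  step 5: S5  (read 2: S6→S5)   ← first repeat (S5 seen earlier)
  step 6: S3  (read 0: S5→S3)
  step 7: S1  (read 0: S3→S1)
  step 8: S5  (read 1: S1→S5)
  step 9: S3  (read 0: S5→S3)
  step 10: S1  (read 0: S3→S1)

The earliest repeat is at step j = 5: M is in S5, which it already visited at step i = 2.
The DFA has 8 states, so the proof of the pumping lemma guarantees a repeated state among the first 8+1 visited; the segment between the two visits is the pumpable y.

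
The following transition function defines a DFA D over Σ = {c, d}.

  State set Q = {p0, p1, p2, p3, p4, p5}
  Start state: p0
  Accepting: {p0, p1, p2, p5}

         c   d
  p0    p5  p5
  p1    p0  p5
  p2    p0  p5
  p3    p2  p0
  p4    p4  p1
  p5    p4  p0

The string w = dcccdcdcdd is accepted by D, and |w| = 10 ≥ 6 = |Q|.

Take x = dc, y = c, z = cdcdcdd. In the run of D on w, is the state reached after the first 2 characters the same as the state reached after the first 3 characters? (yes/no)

yes

State sequence: p0 -d-> p5 -c-> p4 -c-> p4

After x (step 2): p4. After xy (step 3): p4.
They match, so y = c drives D around a cycle from p4 back to itself; pumping y any number of times keeps D in p4 before reading z, and xyⁱz ∈ L(D) for every i ≥ 0.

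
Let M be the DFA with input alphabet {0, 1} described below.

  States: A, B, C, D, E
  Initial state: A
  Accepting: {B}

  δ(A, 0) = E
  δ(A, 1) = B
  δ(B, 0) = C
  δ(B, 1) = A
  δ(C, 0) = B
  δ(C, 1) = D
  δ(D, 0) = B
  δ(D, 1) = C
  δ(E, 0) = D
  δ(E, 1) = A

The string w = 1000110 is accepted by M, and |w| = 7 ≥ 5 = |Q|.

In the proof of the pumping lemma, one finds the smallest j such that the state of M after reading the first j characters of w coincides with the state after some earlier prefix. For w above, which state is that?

State sequence: A -1-> B -0-> C -0-> B -0-> C -1-> D -1-> C -0-> B
First repeat at step 3: B was already visited.

The earliest repeat is at step j = 3: M is in B, which it already visited at step i = 1.

B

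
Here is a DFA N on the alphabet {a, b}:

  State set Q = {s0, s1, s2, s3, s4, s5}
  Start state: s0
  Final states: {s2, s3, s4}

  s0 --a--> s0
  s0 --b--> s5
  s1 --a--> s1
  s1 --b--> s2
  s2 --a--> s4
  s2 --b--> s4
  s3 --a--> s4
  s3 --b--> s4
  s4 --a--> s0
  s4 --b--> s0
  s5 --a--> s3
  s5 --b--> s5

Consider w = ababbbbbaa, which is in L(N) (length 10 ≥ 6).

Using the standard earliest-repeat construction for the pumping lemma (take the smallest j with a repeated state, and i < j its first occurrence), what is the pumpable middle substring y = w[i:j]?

a

Run of N on w = a b a b b b b b a a:
  step 0: s0  (start)
  step 1: s0  (read a: s0→s0)   ← first repeat (s0 seen earlier)
  step 2: s5  (read b: s0→s5)
  step 3: s3  (read a: s5→s3)
  step 4: s4  (read b: s3→s4)
  step 5: s0  (read b: s4→s0)
  step 6: s5  (read b: s0→s5)
  step 7: s5  (read b: s5→s5)
  step 8: s5  (read b: s5→s5)
  step 9: s3  (read a: s5→s3)
  step 10: s4  (read a: s3→s4)

So i = 0, j = 1, giving x = w[0:0] = ε, y = w[0:1] = a, z = w[1:10] = babbbbbaa.
Check: |xy| = 1 ≤ 6 and |y| = 1 ≥ 1. Reading y takes N from s0 back to s0, so every xyⁱz is accepted.
Pumping length from the standard proof: p = 6 (the number of states). The repeated state found above gives |xy| = j ≤ 6 and |y| = j − i ≥ 1.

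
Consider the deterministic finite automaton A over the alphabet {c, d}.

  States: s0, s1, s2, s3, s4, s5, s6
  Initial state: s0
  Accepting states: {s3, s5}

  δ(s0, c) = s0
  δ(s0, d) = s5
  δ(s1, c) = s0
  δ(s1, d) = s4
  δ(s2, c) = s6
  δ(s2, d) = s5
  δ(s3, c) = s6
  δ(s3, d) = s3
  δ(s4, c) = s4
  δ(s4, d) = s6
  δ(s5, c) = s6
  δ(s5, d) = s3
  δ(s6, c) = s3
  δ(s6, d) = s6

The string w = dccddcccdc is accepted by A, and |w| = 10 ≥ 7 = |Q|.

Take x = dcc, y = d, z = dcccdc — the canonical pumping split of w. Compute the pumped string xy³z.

dccddddcccdc

xy^3z = dcc·d·d·d·dcccdc = dccddddcccdc.
Reading y = d takes A from s3 back to s3, so after x·y·y·y the machine is still in s3, and z then leads to the accepting state s3. Hence dccddddcccdc ∈ L(A).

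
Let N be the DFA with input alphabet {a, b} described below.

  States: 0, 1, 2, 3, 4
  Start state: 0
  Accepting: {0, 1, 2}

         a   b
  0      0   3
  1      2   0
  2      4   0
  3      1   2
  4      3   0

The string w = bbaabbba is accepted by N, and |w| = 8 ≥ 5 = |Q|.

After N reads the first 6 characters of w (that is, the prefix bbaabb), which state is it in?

0

State sequence: 0 -b-> 3 -b-> 2 -a-> 4 -a-> 3 -b-> 2 -b-> 0

After reading 6 characters, N is in state 0.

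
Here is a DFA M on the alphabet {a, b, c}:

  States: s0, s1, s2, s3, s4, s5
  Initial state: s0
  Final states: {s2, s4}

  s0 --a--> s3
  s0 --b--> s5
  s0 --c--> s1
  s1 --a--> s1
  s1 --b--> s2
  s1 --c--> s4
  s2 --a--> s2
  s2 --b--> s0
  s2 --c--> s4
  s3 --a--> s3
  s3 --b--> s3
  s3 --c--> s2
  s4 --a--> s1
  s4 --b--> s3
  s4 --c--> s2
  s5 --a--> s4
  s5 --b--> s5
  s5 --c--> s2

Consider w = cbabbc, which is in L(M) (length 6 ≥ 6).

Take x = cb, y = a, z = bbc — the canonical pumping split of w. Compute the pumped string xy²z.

cbaabbc

xy^2z = cb·a·a·bbc = cbaabbc.
Reading y = a takes M from s2 back to s2, so after x·y·y the machine is still in s2, and z then leads to the accepting state s2. Hence cbaabbc ∈ L(M).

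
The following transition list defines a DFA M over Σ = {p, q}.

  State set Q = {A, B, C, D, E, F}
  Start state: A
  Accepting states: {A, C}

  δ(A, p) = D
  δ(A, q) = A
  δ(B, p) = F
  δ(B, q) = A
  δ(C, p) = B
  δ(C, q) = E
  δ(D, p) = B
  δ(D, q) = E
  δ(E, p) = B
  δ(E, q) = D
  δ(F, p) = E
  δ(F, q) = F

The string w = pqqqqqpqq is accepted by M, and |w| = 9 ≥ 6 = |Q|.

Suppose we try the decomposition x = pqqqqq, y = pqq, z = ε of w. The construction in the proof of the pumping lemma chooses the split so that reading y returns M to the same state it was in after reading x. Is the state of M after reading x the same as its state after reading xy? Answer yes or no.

no

State sequence: A -p-> D -q-> E -q-> D -q-> E -q-> D -q-> E -p-> B -q-> A -q-> A

After x (step 6): E. After xy (step 9): A.
They differ (E ≠ A), so y is not a cycle from the state after x; this split is not the one the pumping-lemma construction produces, and pumping y need not keep the string in L(M).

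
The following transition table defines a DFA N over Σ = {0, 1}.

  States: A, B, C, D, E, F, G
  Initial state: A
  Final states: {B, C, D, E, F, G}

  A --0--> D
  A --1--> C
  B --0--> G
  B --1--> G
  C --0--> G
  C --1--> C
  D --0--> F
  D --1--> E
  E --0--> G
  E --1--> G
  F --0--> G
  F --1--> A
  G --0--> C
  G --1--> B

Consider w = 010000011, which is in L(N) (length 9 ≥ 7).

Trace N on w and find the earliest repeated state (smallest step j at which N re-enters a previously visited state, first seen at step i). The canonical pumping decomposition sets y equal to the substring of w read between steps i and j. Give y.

State sequence: A -0-> D -1-> E -0-> G -0-> C -0-> G -0-> C -0-> G -1-> B -1-> G
First repeat at step 5: G was already visited.

So i = 3, j = 5, giving x = w[0:3] = 010, y = w[3:5] = 00, z = w[5:9] = 0011.
Check: |xy| = 5 ≤ 7 and |y| = 2 ≥ 1. Reading y takes N from G back to G, so every xyⁱz is accepted.
Pumping length from the standard proof: p = 7 (the number of states). The repeated state found above gives |xy| = j ≤ 7 and |y| = j − i ≥ 1.

00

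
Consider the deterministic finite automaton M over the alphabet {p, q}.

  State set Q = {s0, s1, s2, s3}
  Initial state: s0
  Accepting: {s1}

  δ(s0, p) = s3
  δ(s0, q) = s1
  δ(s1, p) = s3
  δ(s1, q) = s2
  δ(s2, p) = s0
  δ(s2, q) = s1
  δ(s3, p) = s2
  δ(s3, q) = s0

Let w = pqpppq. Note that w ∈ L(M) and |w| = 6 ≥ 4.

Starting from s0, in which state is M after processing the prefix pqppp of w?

State sequence: s0 -p-> s3 -q-> s0 -p-> s3 -p-> s2 -p-> s0

After reading 5 characters, M is in state s0.

s0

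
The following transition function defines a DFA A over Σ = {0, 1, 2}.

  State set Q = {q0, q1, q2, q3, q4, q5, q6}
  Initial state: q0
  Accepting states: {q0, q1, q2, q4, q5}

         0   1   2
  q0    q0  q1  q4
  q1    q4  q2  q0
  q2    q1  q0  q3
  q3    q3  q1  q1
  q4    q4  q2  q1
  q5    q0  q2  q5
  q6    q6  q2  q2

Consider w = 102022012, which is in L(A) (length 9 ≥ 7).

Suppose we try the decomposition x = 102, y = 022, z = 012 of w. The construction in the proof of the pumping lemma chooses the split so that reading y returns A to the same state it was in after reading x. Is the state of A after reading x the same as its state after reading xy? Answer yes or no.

no

State sequence: q0 -1-> q1 -0-> q4 -2-> q1 -0-> q4 -2-> q1 -2-> q0

After x (step 3): q1. After xy (step 6): q0.
They differ (q1 ≠ q0), so y is not a cycle from the state after x; this split is not the one the pumping-lemma construction produces, and pumping y need not keep the string in L(A).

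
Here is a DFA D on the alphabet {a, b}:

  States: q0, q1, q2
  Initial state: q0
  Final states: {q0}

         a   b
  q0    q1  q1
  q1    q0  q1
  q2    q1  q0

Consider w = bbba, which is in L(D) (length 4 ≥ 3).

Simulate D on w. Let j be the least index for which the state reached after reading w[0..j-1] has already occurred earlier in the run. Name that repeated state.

q1

State sequence: q0 -b-> q1 -b-> q1 -b-> q1 -a-> q0
First repeat at step 2: q1 was already visited.

The earliest repeat is at step j = 2: D is in q1, which it already visited at step i = 1.
With |Q| = 3, pigeonhole forces a state repeat no later than step 3; the substring read between the first and second visits to that state can be pumped.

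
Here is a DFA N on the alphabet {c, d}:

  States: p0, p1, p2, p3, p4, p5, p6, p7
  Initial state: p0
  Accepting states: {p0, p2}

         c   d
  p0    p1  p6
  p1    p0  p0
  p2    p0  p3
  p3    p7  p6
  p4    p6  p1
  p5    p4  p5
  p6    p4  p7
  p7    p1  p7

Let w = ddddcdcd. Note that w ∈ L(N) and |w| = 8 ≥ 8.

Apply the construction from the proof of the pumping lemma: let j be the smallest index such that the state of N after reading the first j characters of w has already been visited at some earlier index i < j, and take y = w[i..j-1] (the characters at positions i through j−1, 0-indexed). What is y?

d

Run of N on w = d d d d c d c d:
  step 0: p0  (start)
  step 1: p6  (read d: p0→p6)
  step 2: p7  (read d: p6→p7)
  step 3: p7  (read d: p7→p7)   ← first repeat (p7 seen earlier)
  step 4: p7  (read d: p7→p7)
  step 5: p1  (read c: p7→p1)
  step 6: p0  (read d: p1→p0)
  step 7: p1  (read c: p0→p1)
  step 8: p0  (read d: p1→p0)

So i = 2, j = 3, giving x = w[0:2] = dd, y = w[2:3] = d, z = w[3:8] = dcdcd.
Check: |xy| = 3 ≤ 8 and |y| = 1 ≥ 1. Reading y takes N from p7 back to p7, so every xyⁱz is accepted.
The DFA has 8 states, so the proof of the pumping lemma guarantees a repeated state among the first 8+1 visited; the segment between the two visits is the pumpable y.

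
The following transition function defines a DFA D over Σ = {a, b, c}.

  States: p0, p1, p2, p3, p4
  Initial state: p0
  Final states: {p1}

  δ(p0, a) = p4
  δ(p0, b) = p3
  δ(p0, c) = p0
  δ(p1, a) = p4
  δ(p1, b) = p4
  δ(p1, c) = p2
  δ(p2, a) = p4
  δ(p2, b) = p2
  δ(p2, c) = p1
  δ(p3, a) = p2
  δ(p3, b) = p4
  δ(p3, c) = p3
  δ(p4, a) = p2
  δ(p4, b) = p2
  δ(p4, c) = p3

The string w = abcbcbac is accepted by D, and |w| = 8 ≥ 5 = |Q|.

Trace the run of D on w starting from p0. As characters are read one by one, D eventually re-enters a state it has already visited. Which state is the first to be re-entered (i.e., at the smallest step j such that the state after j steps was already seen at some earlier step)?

State sequence: p0 -a-> p4 -b-> p2 -c-> p1 -b-> p4 -c-> p3 -b-> p4 -a-> p2 -c-> p1
First repeat at step 4: p4 was already visited.

The earliest repeat is at step j = 4: D is in p4, which it already visited at step i = 1.
The DFA has 5 states, so the proof of the pumping lemma guarantees a repeated state among the first 5+1 visited; the segment between the two visits is the pumpable y.

p4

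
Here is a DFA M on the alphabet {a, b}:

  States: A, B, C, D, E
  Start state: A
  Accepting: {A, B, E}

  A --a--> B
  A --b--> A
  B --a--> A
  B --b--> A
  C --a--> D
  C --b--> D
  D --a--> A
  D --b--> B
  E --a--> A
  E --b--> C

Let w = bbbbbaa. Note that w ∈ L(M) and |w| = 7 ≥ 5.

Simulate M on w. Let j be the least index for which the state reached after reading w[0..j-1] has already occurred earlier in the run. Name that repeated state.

A

State sequence: A -b-> A -b-> A -b-> A -b-> A -b-> A -a-> B -a-> A
First repeat at step 1: A was already visited.

The earliest repeat is at step j = 1: M is in A, which it already visited at step i = 0.
Since M has 5 states, any run of length ≥ 5 visits 5+1 states, so by pigeonhole some state repeats within the first 5 steps — that repeat gives the pumpable loop.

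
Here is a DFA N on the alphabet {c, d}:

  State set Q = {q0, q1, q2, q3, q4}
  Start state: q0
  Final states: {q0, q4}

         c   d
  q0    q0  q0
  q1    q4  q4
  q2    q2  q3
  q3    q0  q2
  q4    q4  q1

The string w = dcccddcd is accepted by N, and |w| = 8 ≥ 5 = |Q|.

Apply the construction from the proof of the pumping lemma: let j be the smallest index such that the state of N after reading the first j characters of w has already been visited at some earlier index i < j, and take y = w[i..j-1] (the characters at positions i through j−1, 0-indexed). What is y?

State sequence: q0 -d-> q0 -c-> q0 -c-> q0 -c-> q0 -d-> q0 -d-> q0 -c-> q0 -d-> q0
First repeat at step 1: q0 was already visited.

So i = 0, j = 1, giving x = w[0:0] = ε, y = w[0:1] = d, z = w[1:8] = cccddcd.
Check: |xy| = 1 ≤ 5 and |y| = 1 ≥ 1. Reading y takes N from q0 back to q0, so every xyⁱz is accepted.

d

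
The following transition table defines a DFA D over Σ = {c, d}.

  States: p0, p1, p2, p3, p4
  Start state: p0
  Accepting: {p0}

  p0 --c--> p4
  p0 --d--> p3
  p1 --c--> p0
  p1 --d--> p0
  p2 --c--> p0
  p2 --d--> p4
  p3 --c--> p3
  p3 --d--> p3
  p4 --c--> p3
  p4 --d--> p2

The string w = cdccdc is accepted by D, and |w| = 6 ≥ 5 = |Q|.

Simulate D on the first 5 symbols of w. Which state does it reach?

p2

State sequence: p0 -c-> p4 -d-> p2 -c-> p0 -c-> p4 -d-> p2

After reading 5 characters, D is in state p2.
(This kind of state-tracing is the core of the pumping-lemma construction: with 5 states, pigeonhole forces a repeat within the first 5 steps.)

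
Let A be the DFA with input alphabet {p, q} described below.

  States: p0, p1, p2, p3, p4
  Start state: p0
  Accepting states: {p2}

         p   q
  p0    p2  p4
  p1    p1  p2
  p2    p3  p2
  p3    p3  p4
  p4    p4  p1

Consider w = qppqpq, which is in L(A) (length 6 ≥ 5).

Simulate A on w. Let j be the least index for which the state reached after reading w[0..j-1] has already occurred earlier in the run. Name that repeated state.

State sequence: p0 -q-> p4 -p-> p4 -p-> p4 -q-> p1 -p-> p1 -q-> p2
First repeat at step 2: p4 was already visited.

The earliest repeat is at step j = 2: A is in p4, which it already visited at step i = 1.
Since A has 5 states, any run of length ≥ 5 visits 5+1 states, so by pigeonhole some state repeats within the first 5 steps — that repeat gives the pumpable loop.

p4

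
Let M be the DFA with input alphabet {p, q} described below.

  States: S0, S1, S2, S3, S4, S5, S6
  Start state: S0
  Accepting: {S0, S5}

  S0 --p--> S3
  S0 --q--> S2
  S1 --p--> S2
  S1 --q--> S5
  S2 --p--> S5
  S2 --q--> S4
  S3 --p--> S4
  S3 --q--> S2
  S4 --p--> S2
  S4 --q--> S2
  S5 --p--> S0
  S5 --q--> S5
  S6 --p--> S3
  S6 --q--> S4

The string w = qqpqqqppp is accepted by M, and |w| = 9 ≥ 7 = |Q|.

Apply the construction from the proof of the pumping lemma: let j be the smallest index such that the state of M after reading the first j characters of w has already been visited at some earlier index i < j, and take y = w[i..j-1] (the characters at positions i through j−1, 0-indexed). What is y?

qp

State sequence: S0 -q-> S2 -q-> S4 -p-> S2 -q-> S4 -q-> S2 -q-> S4 -p-> S2 -p-> S5 -p-> S0
First repeat at step 3: S2 was already visited.

So i = 1, j = 3, giving x = w[0:1] = q, y = w[1:3] = qp, z = w[3:9] = qqqppp.
Check: |xy| = 3 ≤ 7 and |y| = 2 ≥ 1. Reading y takes M from S2 back to S2, so every xyⁱz is accepted.
Since M has 7 states, any run of length ≥ 7 visits 7+1 states, so by pigeonhole some state repeats within the first 7 steps — that repeat gives the pumpable loop.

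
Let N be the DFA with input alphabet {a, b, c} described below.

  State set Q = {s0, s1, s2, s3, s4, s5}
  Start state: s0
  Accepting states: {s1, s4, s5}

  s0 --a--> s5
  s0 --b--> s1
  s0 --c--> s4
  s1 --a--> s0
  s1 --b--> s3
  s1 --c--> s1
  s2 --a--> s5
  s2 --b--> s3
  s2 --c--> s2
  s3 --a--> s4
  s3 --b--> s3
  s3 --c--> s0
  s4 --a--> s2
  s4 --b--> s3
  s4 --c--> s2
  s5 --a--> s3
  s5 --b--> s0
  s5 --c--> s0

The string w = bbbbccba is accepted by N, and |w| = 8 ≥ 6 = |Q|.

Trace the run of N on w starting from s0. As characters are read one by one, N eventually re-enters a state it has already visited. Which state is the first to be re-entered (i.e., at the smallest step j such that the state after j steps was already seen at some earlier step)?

Run of N on w = b b b b c c b a:
  step 0: s0  (start)
  step 1: s1  (read b: s0→s1)
  step 2: s3  (read b: s1→s3)
  step 3: s3  (read b: s3→s3)   ← first repeat (s3 seen earlier)
  step 4: s3  (read b: s3→s3)
  step 5: s0  (read c: s3→s0)
  step 6: s4  (read c: s0→s4)
  step 7: s3  (read b: s4→s3)
  step 8: s4  (read a: s3→s4)

The earliest repeat is at step j = 3: N is in s3, which it already visited at step i = 2.

s3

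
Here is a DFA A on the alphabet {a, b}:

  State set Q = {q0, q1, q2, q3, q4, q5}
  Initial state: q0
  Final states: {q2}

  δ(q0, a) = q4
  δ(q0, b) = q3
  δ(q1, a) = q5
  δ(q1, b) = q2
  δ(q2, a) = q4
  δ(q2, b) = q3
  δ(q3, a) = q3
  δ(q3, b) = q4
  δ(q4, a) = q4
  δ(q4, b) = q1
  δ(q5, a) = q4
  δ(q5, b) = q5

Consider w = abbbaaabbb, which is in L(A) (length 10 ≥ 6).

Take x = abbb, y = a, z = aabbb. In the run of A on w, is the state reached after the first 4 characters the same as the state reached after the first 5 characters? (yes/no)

Run of A on the first 5 characters of w = a b b b a:
  step 0: q0  (start)
  step 1: q4  (read a: q0→q4)
  step 2: q1  (read b: q4→q1)
  step 3: q2  (read b: q1→q2)
  step 4: q3  (read b: q2→q3)
  step 5: q3  (read a: q3→q3)

After x (step 4): q3. After xy (step 5): q3.
They match, so y = a drives A around a cycle from q3 back to itself; pumping y any number of times keeps A in q3 before reading z, and xyⁱz ∈ L(A) for every i ≥ 0.

yes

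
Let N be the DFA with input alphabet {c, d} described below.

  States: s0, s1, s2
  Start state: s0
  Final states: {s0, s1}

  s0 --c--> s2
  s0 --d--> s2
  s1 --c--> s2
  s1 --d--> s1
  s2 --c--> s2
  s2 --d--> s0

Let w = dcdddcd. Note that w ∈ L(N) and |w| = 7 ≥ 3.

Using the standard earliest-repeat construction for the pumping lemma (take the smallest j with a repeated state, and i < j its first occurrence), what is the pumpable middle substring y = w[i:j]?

Run of N on w = d c d d d c d:
  step 0: s0  (start)
  step 1: s2  (read d: s0→s2)
  step 2: s2  (read c: s2→s2)   ← first repeat (s2 seen earlier)
  step 3: s0  (read d: s2→s0)
  step 4: s2  (read d: s0→s2)
  step 5: s0  (read d: s2→s0)
  step 6: s2  (read c: s0→s2)
  step 7: s0  (read d: s2→s0)

So i = 1, j = 2, giving x = w[0:1] = d, y = w[1:2] = c, z = w[2:7] = dddcd.
Check: |xy| = 2 ≤ 3 and |y| = 1 ≥ 1. Reading y takes N from s2 back to s2, so every xyⁱz is accepted.

c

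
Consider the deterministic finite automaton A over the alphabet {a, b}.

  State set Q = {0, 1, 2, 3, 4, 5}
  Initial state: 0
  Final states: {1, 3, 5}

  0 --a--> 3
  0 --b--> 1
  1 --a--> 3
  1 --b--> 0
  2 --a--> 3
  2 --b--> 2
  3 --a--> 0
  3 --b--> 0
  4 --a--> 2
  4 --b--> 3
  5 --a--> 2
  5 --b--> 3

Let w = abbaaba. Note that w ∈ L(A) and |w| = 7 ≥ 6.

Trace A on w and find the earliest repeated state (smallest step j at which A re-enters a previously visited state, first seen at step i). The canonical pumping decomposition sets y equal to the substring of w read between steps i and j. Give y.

ab

State sequence: 0 -a-> 3 -b-> 0 -b-> 1 -a-> 3 -a-> 0 -b-> 1 -a-> 3
First repeat at step 2: 0 was already visited.

So i = 0, j = 2, giving x = w[0:0] = ε, y = w[0:2] = ab, z = w[2:7] = baaba.
Check: |xy| = 2 ≤ 6 and |y| = 2 ≥ 1. Reading y takes A from 0 back to 0, so every xyⁱz is accepted.
Pumping length from the standard proof: p = 6 (the number of states). The repeated state found above gives |xy| = j ≤ 6 and |y| = j − i ≥ 1.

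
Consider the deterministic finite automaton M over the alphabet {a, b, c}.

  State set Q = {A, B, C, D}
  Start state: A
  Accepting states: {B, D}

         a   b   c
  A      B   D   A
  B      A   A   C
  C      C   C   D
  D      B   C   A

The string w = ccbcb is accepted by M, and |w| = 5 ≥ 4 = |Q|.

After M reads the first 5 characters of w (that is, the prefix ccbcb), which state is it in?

Run of M on the first 5 characters of w = c c b c b:
  step 0: A  (start)
  step 1: A  (read c: A→A)
  step 2: A  (read c: A→A)
  step 3: D  (read b: A→D)
  step 4: A  (read c: D→A)
  step 5: D  (read b: A→D)

After reading 5 characters, M is in state D.
(This kind of state-tracing is the core of the pumping-lemma construction: with 4 states, pigeonhole forces a repeat within the first 4 steps.)

D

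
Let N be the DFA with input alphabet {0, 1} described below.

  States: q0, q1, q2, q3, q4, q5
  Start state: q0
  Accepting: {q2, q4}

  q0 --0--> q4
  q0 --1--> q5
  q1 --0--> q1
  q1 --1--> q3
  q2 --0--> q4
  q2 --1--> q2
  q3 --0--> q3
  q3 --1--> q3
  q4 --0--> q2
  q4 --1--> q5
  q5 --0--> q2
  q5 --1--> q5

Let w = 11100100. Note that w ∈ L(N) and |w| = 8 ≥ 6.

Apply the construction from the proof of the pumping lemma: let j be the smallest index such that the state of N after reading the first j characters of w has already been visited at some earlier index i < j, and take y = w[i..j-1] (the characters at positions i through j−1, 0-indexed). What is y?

Run of N on w = 1 1 1 0 0 1 0 0:
  step 0: q0  (start)
  step 1: q5  (read 1: q0→q5)
  step 2: q5  (read 1: q5→q5)   ← first repeat (q5 seen earlier)
  step 3: q5  (read 1: q5→q5)
  step 4: q2  (read 0: q5→q2)
  step 5: q4  (read 0: q2→q4)
  step 6: q5  (read 1: q4→q5)
  step 7: q2  (read 0: q5→q2)
  step 8: q4  (read 0: q2→q4)

So i = 1, j = 2, giving x = w[0:1] = 1, y = w[1:2] = 1, z = w[2:8] = 100100.
Check: |xy| = 2 ≤ 6 and |y| = 1 ≥ 1. Reading y takes N from q5 back to q5, so every xyⁱz is accepted.

1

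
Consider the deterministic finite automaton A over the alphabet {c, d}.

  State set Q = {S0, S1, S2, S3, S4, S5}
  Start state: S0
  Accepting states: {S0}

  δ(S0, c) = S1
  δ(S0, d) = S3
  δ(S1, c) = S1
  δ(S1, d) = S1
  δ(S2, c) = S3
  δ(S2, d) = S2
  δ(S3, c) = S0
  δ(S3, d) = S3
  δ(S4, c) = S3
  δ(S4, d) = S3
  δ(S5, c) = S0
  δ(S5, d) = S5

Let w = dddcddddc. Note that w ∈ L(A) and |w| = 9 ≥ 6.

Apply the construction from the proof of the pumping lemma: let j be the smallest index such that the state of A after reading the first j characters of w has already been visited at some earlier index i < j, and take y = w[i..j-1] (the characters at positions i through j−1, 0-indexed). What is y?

Run of A on w = d d d c d d d d c:
  step 0: S0  (start)
  step 1: S3  (read d: S0→S3)
  step 2: S3  (read d: S3→S3)   ← first repeat (S3 seen earlier)
  step 3: S3  (read d: S3→S3)
  step 4: S0  (read c: S3→S0)
  step 5: S3  (read d: S0→S3)
  step 6: S3  (read d: S3→S3)
  step 7: S3  (read d: S3→S3)
  step 8: S3  (read d: S3→S3)
  step 9: S0  (read c: S3→S0)

So i = 1, j = 2, giving x = w[0:1] = d, y = w[1:2] = d, z = w[2:9] = dcddddc.
Check: |xy| = 2 ≤ 6 and |y| = 1 ≥ 1. Reading y takes A from S3 back to S3, so every xyⁱz is accepted.

d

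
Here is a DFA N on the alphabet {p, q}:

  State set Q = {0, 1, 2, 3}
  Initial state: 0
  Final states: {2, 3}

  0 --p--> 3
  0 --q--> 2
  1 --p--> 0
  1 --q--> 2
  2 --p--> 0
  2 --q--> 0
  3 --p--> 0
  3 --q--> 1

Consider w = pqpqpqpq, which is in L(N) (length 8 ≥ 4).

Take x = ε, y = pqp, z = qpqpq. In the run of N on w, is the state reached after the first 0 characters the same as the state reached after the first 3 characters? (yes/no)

Run of N on the first 3 characters of w = p q p:
  step 0: 0  (start)
  step 1: 3  (read p: 0→3)
  step 2: 1  (read q: 3→1)
  step 3: 0  (read p: 1→0)

After x (step 0): 0. After xy (step 3): 0.
They match, so y = pqp drives N around a cycle from 0 back to itself; pumping y any number of times keeps N in 0 before reading z, and xyⁱz ∈ L(N) for every i ≥ 0.

yes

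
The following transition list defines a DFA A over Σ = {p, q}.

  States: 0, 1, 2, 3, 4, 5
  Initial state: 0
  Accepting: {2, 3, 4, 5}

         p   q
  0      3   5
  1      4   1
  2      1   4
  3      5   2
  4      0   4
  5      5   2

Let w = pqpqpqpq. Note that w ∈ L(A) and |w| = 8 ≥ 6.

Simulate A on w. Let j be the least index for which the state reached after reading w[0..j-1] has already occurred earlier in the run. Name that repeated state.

1

Run of A on w = p q p q p q p q:
  step 0: 0  (start)
  step 1: 3  (read p: 0→3)
  step 2: 2  (read q: 3→2)
  step 3: 1  (read p: 2→1)
  step 4: 1  (read q: 1→1)   ← first repeat (1 seen earlier)
  step 5: 4  (read p: 1→4)
  step 6: 4  (read q: 4→4)
  step 7: 0  (read p: 4→0)
  step 8: 5  (read q: 0→5)

The earliest repeat is at step j = 4: A is in 1, which it already visited at step i = 3.
Since A has 6 states, any run of length ≥ 6 visits 6+1 states, so by pigeonhole some state repeats within the first 6 steps — that repeat gives the pumpable loop.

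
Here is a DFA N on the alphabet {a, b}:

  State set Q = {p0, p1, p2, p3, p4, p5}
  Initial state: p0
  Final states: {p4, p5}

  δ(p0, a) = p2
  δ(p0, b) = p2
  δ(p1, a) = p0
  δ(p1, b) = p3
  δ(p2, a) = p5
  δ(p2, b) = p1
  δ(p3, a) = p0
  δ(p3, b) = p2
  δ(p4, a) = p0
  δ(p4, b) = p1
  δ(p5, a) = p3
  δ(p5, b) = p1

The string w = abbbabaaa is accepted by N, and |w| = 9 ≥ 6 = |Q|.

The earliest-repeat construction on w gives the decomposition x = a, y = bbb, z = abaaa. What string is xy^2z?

xy^2z = a·bbb·bbb·abaaa = abbbbbbabaaa.
Reading y = bbb takes N from p2 back to p2, so after x·y·y the machine is still in p2, and z then leads to the accepting state p5. Hence abbbbbbabaaa ∈ L(N).

abbbbbbabaaa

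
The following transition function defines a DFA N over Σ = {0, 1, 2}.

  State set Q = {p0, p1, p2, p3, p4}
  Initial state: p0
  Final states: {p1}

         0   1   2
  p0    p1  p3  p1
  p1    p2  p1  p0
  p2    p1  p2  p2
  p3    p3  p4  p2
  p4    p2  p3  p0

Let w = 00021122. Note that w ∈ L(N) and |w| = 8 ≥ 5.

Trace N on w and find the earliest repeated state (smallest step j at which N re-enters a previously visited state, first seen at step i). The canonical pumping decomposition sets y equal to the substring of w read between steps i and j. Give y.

00

State sequence: p0 -0-> p1 -0-> p2 -0-> p1 -2-> p0 -1-> p3 -1-> p4 -2-> p0 -2-> p1
First repeat at step 3: p1 was already visited.

So i = 1, j = 3, giving x = w[0:1] = 0, y = w[1:3] = 00, z = w[3:8] = 21122.
Check: |xy| = 3 ≤ 5 and |y| = 2 ≥ 1. Reading y takes N from p1 back to p1, so every xyⁱz is accepted.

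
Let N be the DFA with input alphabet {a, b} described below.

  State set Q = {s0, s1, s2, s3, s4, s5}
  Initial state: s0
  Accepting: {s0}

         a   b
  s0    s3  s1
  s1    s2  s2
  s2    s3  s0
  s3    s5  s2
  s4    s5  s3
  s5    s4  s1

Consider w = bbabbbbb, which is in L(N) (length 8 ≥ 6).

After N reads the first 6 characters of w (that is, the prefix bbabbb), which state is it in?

s1

Run of N on the first 6 characters of w = b b a b b b:
  step 0: s0  (start)
  step 1: s1  (read b: s0→s1)
  step 2: s2  (read b: s1→s2)
  step 3: s3  (read a: s2→s3)
  step 4: s2  (read b: s3→s2)
  step 5: s0  (read b: s2→s0)
  step 6: s1  (read b: s0→s1)

After reading 6 characters, N is in state s1.
(This kind of state-tracing is the core of the pumping-lemma construction: with 6 states, pigeonhole forces a repeat within the first 6 steps.)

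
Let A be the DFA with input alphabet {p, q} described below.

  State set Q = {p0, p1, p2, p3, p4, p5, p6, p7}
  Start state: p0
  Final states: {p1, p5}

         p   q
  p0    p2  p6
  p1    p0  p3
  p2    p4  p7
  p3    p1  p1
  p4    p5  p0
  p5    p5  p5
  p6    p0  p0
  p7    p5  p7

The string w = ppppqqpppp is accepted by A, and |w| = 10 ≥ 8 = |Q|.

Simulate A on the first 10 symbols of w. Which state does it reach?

p5

Run of A on the first 10 characters of w = p p p p q q p p p p:
  step 0: p0  (start)
  step 1: p2  (read p: p0→p2)
  step 2: p4  (read p: p2→p4)
  step 3: p5  (read p: p4→p5)
  step 4: p5  (read p: p5→p5)
  step 5: p5  (read q: p5→p5)
  step 6: p5  (read q: p5→p5)
  step 7: p5  (read p: p5→p5)
  step 8: p5  (read p: p5→p5)
  step 9: p5  (read p: p5→p5)
  step 10: p5  (read p: p5→p5)

After reading 10 characters, A is in state p5.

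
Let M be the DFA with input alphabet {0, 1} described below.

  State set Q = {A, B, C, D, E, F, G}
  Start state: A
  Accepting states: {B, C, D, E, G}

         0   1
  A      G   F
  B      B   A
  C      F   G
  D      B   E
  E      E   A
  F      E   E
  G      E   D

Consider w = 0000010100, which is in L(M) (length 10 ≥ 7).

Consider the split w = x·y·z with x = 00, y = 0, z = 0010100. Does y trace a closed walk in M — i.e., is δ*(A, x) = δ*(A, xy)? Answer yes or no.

yes

State sequence: A -0-> G -0-> E -0-> E

After x (step 2): E. After xy (step 3): E.
They match, so y = 0 drives M around a cycle from E back to itself; pumping y any number of times keeps M in E before reading z, and xyⁱz ∈ L(M) for every i ≥ 0.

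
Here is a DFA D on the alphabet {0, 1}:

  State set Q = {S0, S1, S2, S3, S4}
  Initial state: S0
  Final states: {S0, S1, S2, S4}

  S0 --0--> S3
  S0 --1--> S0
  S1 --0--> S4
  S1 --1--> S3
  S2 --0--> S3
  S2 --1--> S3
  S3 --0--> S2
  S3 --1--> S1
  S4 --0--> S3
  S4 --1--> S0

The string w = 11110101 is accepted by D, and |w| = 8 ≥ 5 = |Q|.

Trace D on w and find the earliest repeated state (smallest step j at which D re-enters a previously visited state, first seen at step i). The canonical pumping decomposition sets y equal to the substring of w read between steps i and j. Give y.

1

Run of D on w = 1 1 1 1 0 1 0 1:
  step 0: S0  (start)
  step 1: S0  (read 1: S0→S0)   ← first repeat (S0 seen earlier)
  step 2: S0  (read 1: S0→S0)
  step 3: S0  (read 1: S0→S0)
  step 4: S0  (read 1: S0→S0)
  step 5: S3  (read 0: S0→S3)
  step 6: S1  (read 1: S3→S1)
  step 7: S4  (read 0: S1→S4)
  step 8: S0  (read 1: S4→S0)

So i = 0, j = 1, giving x = w[0:0] = ε, y = w[0:1] = 1, z = w[1:8] = 1110101.
Check: |xy| = 1 ≤ 5 and |y| = 1 ≥ 1. Reading y takes D from S0 back to S0, so every xyⁱz is accepted.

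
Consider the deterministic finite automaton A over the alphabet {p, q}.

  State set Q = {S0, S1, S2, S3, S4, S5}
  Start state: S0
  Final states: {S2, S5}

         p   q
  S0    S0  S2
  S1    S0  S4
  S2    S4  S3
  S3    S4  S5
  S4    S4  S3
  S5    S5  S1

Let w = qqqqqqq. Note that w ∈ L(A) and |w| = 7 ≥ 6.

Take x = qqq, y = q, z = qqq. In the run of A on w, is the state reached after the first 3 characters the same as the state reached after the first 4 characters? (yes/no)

Run of A on the first 4 characters of w = q q q q:
  step 0: S0  (start)
  step 1: S2  (read q: S0→S2)
  step 2: S3  (read q: S2→S3)
  step 3: S5  (read q: S3→S5)
  step 4: S1  (read q: S5→S1)

After x (step 3): S5. After xy (step 4): S1.
They differ (S5 ≠ S1), so y is not a cycle from the state after x; this split is not the one the pumping-lemma construction produces, and pumping y need not keep the string in L(A).

no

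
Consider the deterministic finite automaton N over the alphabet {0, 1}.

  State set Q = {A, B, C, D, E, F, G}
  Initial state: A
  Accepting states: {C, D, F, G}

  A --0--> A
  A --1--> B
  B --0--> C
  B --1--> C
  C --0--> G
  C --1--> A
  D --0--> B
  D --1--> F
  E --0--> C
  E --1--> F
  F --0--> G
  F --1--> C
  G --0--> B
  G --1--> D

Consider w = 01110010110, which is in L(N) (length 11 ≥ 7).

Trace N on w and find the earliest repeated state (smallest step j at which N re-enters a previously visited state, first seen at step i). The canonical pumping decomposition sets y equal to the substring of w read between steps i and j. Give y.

State sequence: A -0-> A -1-> B -1-> C -1-> A -0-> A -0-> A -1-> B -0-> C -1-> A -1-> B -0-> C
First repeat at step 1: A was already visited.

So i = 0, j = 1, giving x = w[0:0] = ε, y = w[0:1] = 0, z = w[1:11] = 1110010110.
Check: |xy| = 1 ≤ 7 and |y| = 1 ≥ 1. Reading y takes N from A back to A, so every xyⁱz is accepted.
The DFA has 7 states, so the proof of the pumping lemma guarantees a repeated state among the first 7+1 visited; the segment between the two visits is the pumpable y.

0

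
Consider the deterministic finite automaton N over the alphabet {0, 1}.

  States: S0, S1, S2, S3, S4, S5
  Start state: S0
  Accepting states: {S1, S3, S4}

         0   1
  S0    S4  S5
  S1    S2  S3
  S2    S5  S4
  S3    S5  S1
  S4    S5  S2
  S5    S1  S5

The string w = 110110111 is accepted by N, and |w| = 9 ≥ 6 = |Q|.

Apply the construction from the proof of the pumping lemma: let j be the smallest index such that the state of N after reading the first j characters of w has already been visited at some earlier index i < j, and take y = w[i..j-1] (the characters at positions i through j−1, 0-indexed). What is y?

Run of N on w = 1 1 0 1 1 0 1 1 1:
  step 0: S0  (start)
  step 1: S5  (read 1: S0→S5)
  step 2: S5  (read 1: S5→S5)   ← first repeat (S5 seen earlier)
  step 3: S1  (read 0: S5→S1)
  step 4: S3  (read 1: S1→S3)
  step 5: S1  (read 1: S3→S1)
  step 6: S2  (read 0: S1→S2)
  step 7: S4  (read 1: S2→S4)
  step 8: S2  (read 1: S4→S2)
  step 9: S4  (read 1: S2→S4)

So i = 1, j = 2, giving x = w[0:1] = 1, y = w[1:2] = 1, z = w[2:9] = 0110111.
Check: |xy| = 2 ≤ 6 and |y| = 1 ≥ 1. Reading y takes N from S5 back to S5, so every xyⁱz is accepted.

1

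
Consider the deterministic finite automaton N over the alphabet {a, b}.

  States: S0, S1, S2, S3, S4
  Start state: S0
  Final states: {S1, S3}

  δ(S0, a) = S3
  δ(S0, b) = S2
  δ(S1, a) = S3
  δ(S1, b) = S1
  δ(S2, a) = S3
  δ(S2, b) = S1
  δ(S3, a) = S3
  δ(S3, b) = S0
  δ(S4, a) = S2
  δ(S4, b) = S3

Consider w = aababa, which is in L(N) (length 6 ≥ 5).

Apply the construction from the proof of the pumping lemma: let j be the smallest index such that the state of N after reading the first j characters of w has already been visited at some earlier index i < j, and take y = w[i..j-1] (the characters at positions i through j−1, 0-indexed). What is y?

a

State sequence: S0 -a-> S3 -a-> S3 -b-> S0 -a-> S3 -b-> S0 -a-> S3
First repeat at step 2: S3 was already visited.

So i = 1, j = 2, giving x = w[0:1] = a, y = w[1:2] = a, z = w[2:6] = baba.
Check: |xy| = 2 ≤ 5 and |y| = 1 ≥ 1. Reading y takes N from S3 back to S3, so every xyⁱz is accepted.
With |Q| = 5, pigeonhole forces a state repeat no later than step 5; the substring read between the first and second visits to that state can be pumped.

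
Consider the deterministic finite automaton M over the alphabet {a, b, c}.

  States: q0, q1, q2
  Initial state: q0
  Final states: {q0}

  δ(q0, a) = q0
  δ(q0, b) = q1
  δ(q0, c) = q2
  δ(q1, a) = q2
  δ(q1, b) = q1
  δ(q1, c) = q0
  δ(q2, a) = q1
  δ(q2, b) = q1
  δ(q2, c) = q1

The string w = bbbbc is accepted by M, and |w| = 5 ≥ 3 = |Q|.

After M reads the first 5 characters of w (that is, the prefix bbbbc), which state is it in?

Run of M on the first 5 characters of w = b b b b c:
  step 0: q0  (start)
  step 1: q1  (read b: q0→q1)
  step 2: q1  (read b: q1→q1)
  step 3: q1  (read b: q1→q1)
  step 4: q1  (read b: q1→q1)
  step 5: q0  (read c: q1→q0)

After reading 5 characters, M is in state q0.

q0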